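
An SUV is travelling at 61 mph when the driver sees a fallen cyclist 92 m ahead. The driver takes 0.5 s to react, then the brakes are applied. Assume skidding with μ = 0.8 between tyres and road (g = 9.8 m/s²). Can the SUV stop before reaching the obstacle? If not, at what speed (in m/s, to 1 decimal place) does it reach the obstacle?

Yes — it stops about 30.9 m short of the obstacle, so it never reaches it

61 mph × 0.44704 = 27.2694 m/s.
a = μg = 0.8 × 9.8 = 7.840 m/s².
Reaction distance = 27.2694 × 0.5 = 13.635 m.
Braking distance = v²/(2a) = 743.620 / 15.680 = 47.425 m.
Total stopping distance = 13.635 + 47.425 = 61.060 m, vs 92 m available — it stops with 92 − 61.060 = 30.940 m to spare.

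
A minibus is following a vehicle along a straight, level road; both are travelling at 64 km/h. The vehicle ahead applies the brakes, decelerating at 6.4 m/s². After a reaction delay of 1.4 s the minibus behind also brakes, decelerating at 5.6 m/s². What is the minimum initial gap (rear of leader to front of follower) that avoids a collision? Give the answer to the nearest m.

64 km/h ÷ 3.6 = 17.7778 m/s.
Leader travels v²/(2a_L) = 316.050 / 12.800 = 24.691 m before stopping.
Follower covers v·t_r = 17.7778 × 1.4 = 24.889 m while reacting, then v²/(2a_F) = 316.050 / 11.200 = 28.219 m while braking, for a total of 24.889 + 28.219 = 53.108 m.
Since a_F ≤ a_L and the follower starts braking later, the follower is never slower than the leader, so the closest approach is when both have stopped.
Minimum gap = 53.108 − 24.691 = 28.417 m.

Minimum gap ≈ 28 m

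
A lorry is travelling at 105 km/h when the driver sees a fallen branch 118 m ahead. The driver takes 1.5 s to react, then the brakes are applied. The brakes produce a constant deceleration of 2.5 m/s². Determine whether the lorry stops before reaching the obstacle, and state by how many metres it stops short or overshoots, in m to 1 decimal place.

No — it overshoots by 95.9 m

105 km/h ÷ 3.6 = 29.1667 m/s.
Reaction distance = 29.1667 × 1.5 = 43.750 m.
Braking distance = v²/(2a) = 850.696 / 5.000 = 170.139 m.
Total stopping distance = 43.750 + 170.139 = 213.889 m, vs 118 m available — it cannot stop in time and overshoots by 213.889 − 118 = 95.889 m.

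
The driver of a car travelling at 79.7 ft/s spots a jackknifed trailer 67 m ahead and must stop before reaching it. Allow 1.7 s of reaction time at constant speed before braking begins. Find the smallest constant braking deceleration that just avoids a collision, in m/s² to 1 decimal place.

Required deceleration ≈ 11.5 m/s²

79.7 ft/s × 0.3048 = 24.2926 m/s.
Distance covered during reaction = 24.2926 × 1.7 = 41.297 m.
Distance available for braking: 67 − 41.297 = 25.703 m.
v² = 2a·d ⇒ a = v²/(2d) = 24.2926² / (2 × 25.703) = 590.130 / 51.406 = 11.4798 m/s².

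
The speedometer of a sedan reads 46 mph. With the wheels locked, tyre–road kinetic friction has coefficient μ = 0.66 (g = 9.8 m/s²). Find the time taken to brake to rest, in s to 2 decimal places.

46 mph × 0.44704 = 20.5638 m/s.
a = μg = 0.66 × 9.8 = 6.468 m/s².
Braking time = v/a = 20.5638 / 6.468 = 3.179 s.

Braking time ≈ 3.18 s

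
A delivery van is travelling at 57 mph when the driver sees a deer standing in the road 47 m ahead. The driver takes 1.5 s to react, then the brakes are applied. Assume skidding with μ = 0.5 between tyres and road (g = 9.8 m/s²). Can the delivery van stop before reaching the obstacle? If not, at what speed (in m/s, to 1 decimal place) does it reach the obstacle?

No — it strikes the obstacle at 23.7 m/s

57 mph × 0.44704 = 25.4813 m/s.
a = μg = 0.5 × 9.8 = 4.900 m/s².
Reaction distance = 25.4813 × 1.5 = 38.222 m.
Braking distance needed to stop: v²/(2a) = 649.297 / 9.800 = 66.255 m, so total needed = 38.222 + 66.255 = 104.477 m > 47 m — it cannot stop.
Distance remaining when braking begins: 47 − 38.222 = 8.778 m.
v² = v₀² − 2a·d = 649.297 − 2 × 4.900 × 8.778 = 563.273 m²/s².
v = √563.273 = 23.733 m/s.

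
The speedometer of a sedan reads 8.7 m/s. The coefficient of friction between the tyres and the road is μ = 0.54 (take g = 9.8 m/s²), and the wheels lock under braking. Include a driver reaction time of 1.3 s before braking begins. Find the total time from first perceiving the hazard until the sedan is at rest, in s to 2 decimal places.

a = μg = 0.54 × 9.8 = 5.292 m/s².
Braking time = v/a = 8.7000 / 5.292 = 1.644 s.
Total = 1.3 + 1.644 = 2.944 s.

Total time ≈ 2.94 s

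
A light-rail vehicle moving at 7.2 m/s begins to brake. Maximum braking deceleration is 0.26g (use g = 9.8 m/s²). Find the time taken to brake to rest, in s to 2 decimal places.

a = 0.26 × 9.8 = 2.548 m/s².
Braking time = v/a = 7.2000 / 2.548 = 2.826 s.

Braking time ≈ 2.83 s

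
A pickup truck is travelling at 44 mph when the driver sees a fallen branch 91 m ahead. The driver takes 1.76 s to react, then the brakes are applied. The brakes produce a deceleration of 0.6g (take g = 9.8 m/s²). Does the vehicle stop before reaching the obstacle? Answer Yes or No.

44 mph × 0.44704 = 19.6698 m/s.
a = 0.6 × 9.8 = 5.880 m/s².
Reaction distance = 19.6698 × 1.76 = 34.619 m.
Braking distance = v²/(2a) = 386.901 / 11.760 = 32.900 m.
Total stopping distance = 34.619 + 32.900 = 67.519 m, vs 91 m available — it stops with 91 − 67.519 = 23.481 m to spare.

Yes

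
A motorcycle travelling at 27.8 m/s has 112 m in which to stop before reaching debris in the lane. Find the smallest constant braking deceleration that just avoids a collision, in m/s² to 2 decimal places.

Required deceleration ≈ 3.45 m/s²

v² = 2a·d ⇒ a = v²/(2d) = 27.8000² / (2 × 112.000) = 772.840 / 224.000 = 3.4502 m/s².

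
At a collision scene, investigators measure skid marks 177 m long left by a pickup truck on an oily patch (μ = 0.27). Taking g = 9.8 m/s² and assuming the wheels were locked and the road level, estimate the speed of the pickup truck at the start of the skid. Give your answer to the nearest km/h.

Initial speed ≈ 110 km/h

Deceleration a = μg = 0.27 × 9.8 = 2.646 m/s².
v = √(2a·d) = √(2 × 2.646 × 177) = √936.684 = 30.6053 m/s.
= 30.6053 × 3.6 = 110.179 km/h.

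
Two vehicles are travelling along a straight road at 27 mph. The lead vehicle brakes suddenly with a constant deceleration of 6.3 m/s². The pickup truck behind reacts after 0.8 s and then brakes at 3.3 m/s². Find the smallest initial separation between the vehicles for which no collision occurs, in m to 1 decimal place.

27 mph × 0.44704 = 12.0701 m/s.
Leader travels v²/(2a_L) = 145.687 / 12.600 = 11.562 m before stopping.
Follower covers v·t_r = 12.0701 × 0.8 = 9.656 m while reacting, then v²/(2a_F) = 145.687 / 6.600 = 22.074 m while braking, for a total of 9.656 + 22.074 = 31.730 m.
Since a_F ≤ a_L and the follower starts braking later, the follower is never slower than the leader, so the closest approach is when both have stopped.
Minimum gap = 31.730 − 11.562 = 20.168 m.

Minimum gap ≈ 20.2 m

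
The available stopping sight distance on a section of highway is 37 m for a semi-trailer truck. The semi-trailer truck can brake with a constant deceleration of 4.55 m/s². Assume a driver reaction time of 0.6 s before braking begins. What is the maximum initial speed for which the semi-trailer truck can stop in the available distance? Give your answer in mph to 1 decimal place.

Maximum speed ≈ 35.4 mph

Stopping distance: v·t_r + v²/(2a) = 37 with t_r = 0.6 s and a = 4.550 m/s².
So v² + 5.460 v − 336.70 = 0.
Positive root: v = −a·t_r + √((a·t_r)² + 2a·d) = −2.730 + √(7.453 + 336.70) = 15.8214 m/s.
15.8214 m/s ÷ 0.44704 = 35.391 mph.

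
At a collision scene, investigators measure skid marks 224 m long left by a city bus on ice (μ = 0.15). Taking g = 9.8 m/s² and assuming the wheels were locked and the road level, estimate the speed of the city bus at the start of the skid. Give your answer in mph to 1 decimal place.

Initial speed ≈ 57.4 mph

Deceleration a = μg = 0.15 × 9.8 = 1.470 m/s².
v = √(2a·d) = √(2 × 1.470 × 224) = √658.560 = 25.6624 m/s.
= 25.6624 ÷ 0.44704 = 57.405 mph.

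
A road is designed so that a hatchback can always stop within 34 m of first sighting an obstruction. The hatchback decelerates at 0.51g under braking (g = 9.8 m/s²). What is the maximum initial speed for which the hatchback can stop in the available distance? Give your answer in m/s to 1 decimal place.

a = 0.51 × 9.8 = 4.998 m/s².
v²/(2a) = d ⇒ v = √(2 × 4.998 × 34) = √339.86 = 18.4353 m/s.

Maximum speed ≈ 18.4 m/s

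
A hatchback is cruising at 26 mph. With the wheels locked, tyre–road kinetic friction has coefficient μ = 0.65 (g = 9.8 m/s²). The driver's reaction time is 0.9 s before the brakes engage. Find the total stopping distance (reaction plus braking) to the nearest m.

26 mph × 0.44704 = 11.6230 m/s.
a = μg = 0.65 × 9.8 = 6.370 m/s².
Reaction distance = v·t_r = 11.6230 × 0.9 = 10.461 m.
Braking distance = v²/(2a) = 11.6230² / (2 × 6.370) = 135.094 / 12.740 = 10.604 m.
Total = 10.461 + 10.604 = 21.065 m.

Total stopping distance ≈ 21 m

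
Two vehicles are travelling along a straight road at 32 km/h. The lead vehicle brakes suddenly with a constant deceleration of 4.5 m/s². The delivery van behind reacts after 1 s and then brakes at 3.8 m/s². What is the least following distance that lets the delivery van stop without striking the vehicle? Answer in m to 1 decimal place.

32 km/h ÷ 3.6 = 8.8889 m/s.
Leader travels v²/(2a_L) = 79.013 / 9.000 = 8.779 m before stopping.
Follower covers v·t_r = 8.8889 × 1 = 8.889 m while reacting, then v²/(2a_F) = 79.013 / 7.600 = 10.396 m while braking, for a total of 8.889 + 10.396 = 19.285 m.
Since a_F ≤ a_L and the follower starts braking later, the follower is never slower than the leader, so the closest approach is when both have stopped.
Minimum gap = 19.285 − 8.779 = 10.506 m.

Minimum gap ≈ 10.5 m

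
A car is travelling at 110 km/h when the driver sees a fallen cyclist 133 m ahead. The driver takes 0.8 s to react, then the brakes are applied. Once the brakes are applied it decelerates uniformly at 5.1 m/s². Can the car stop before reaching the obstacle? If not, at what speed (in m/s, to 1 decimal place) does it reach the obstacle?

Yes — it stops about 17.0 m short of the obstacle, so it never reaches it

110 km/h ÷ 3.6 = 30.5556 m/s.
Reaction distance = 30.5556 × 0.8 = 24.444 m.
Braking distance = v²/(2a) = 933.645 / 10.200 = 91.534 m.
Total stopping distance = 24.444 + 91.534 = 115.978 m, vs 133 m available — it stops with 133 − 115.978 = 17.022 m to spare.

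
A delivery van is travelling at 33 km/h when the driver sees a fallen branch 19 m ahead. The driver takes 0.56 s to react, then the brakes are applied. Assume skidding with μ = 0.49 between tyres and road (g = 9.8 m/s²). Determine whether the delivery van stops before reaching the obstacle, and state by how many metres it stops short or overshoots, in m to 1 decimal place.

Yes — it stops 5.1 m short of the obstacle

33 km/h ÷ 3.6 = 9.1667 m/s.
a = μg = 0.49 × 9.8 = 4.802 m/s².
Reaction distance = 9.1667 × 0.56 = 5.133 m.
Braking distance = v²/(2a) = 84.028 / 9.604 = 8.749 m.
Total stopping distance = 5.133 + 8.749 = 13.882 m, vs 19 m available — it stops with 19 − 13.882 = 5.118 m to spare.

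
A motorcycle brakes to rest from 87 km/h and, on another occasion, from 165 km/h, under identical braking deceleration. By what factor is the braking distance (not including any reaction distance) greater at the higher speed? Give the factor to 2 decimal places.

Braking distance d = v²/(2a), so with a fixed, d ∝ v².
Factor = (165/87)² = 1.8966² = 3.5971.

Factor ≈ 3.60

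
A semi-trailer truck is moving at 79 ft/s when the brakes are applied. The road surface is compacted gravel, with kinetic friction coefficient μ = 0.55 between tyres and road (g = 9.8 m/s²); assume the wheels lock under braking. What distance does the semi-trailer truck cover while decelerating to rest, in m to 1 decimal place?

79 ft/s × 0.3048 = 24.0792 m/s.
a = μg = 0.55 × 9.8 = 5.390 m/s².
Braking distance = v²/(2a) = 24.0792² / (2 × 5.390) = 579.808 / 10.780 = 53.786 m.

Braking distance ≈ 53.8 m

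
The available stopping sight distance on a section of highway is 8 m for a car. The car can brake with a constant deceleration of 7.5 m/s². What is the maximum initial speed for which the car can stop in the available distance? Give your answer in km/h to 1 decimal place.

Maximum speed ≈ 39.4 km/h

v²/(2a) = d ⇒ v = √(2 × 7.500 × 8) = √120.00 = 10.9545 m/s.
10.9545 m/s × 3.6 = 39.436 km/h.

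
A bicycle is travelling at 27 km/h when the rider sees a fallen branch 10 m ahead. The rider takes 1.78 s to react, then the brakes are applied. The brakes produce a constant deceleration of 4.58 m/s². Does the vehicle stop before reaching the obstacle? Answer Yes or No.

No

27 km/h ÷ 3.6 = 7.5000 m/s.
Reaction distance = 7.5000 × 1.78 = 13.350 m.
Braking distance = v²/(2a) = 56.250 / 9.160 = 6.141 m.
Total stopping distance = 13.350 + 6.141 = 19.491 m, vs 10 m available — it cannot stop in time and overshoots by 19.491 − 10 = 9.491 m.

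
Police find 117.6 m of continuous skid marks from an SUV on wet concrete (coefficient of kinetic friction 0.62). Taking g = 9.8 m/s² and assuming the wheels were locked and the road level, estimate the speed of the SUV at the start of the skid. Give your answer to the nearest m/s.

Initial speed ≈ 38 m/s

Deceleration a = μg = 0.62 × 9.8 = 6.076 m/s².
v = √(2a·d) = √(2 × 6.076 × 117.6) = √1429.075 = 37.8031 m/s.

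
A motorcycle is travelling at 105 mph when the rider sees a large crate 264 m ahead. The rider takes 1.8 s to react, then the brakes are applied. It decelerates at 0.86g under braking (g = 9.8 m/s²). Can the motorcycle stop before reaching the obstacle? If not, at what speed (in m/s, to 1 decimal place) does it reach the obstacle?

Yes — it stops about 48.8 m short of the obstacle, so it never reaches it

105 mph × 0.44704 = 46.9392 m/s.
a = 0.86 × 9.8 = 8.428 m/s².
Reaction distance = 46.9392 × 1.8 = 84.491 m.
Braking distance = v²/(2a) = 2203.288 / 16.856 = 130.712 m.
Total stopping distance = 84.491 + 130.712 = 215.203 m, vs 264 m available — it stops with 264 − 215.203 = 48.797 m to spare.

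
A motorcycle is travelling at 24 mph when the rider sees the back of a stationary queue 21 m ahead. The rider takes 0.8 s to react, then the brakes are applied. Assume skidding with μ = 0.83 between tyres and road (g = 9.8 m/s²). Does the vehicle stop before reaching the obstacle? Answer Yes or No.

24 mph × 0.44704 = 10.7290 m/s.
a = μg = 0.83 × 9.8 = 8.134 m/s².
Reaction distance = 10.7290 × 0.8 = 8.583 m.
Braking distance = v²/(2a) = 115.111 / 16.268 = 7.076 m.
Total stopping distance = 8.583 + 7.076 = 15.659 m, vs 21 m available — it stops with 21 − 15.659 = 5.341 m to spare.

Yes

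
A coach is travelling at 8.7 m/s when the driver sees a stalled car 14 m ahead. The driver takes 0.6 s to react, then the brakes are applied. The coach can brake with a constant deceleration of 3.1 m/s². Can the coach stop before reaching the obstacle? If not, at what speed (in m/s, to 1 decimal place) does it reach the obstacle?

No — it strikes the obstacle at 4.6 m/s

Reaction distance = 8.7000 × 0.6 = 5.220 m.
Braking distance needed to stop: v²/(2a) = 75.690 / 6.200 = 12.208 m, so total needed = 5.220 + 12.208 = 17.428 m > 14 m — it cannot stop.
Distance remaining when braking begins: 14 − 5.220 = 8.780 m.
v² = v₀² − 2a·d = 75.690 − 2 × 3.100 × 8.780 = 21.254 m²/s².
v = √21.254 = 4.610 m/s.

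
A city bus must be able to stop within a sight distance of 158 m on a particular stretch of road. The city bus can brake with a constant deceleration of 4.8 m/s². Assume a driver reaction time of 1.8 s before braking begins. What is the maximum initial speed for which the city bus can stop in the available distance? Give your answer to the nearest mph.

Maximum speed ≈ 70 mph

Stopping distance: v·t_r + v²/(2a) = 158 with t_r = 1.8 s and a = 4.800 m/s².
So v² + 17.280 v − 1516.80 = 0.
Positive root: v = −a·t_r + √((a·t_r)² + 2a·d) = −8.640 + √(74.650 + 1516.80) = 31.2530 m/s.
31.2530 m/s ÷ 0.44704 = 69.911 mph.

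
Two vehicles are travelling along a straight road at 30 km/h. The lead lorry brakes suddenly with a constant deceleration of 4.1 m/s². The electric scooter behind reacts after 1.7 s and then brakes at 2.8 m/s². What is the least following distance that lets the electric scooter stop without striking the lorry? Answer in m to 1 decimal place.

30 km/h ÷ 3.6 = 8.3333 m/s.
Leader travels v²/(2a_L) = 69.444 / 8.200 = 8.469 m before stopping.
Follower covers v·t_r = 8.3333 × 1.7 = 14.167 m while reacting, then v²/(2a_F) = 69.444 / 5.600 = 12.401 m while braking, for a total of 14.167 + 12.401 = 26.568 m.
Since a_F ≤ a_L and the follower starts braking later, the follower is never slower than the leader, so the closest approach is when both have stopped.
Minimum gap = 26.568 − 8.469 = 18.099 m.

Minimum gap ≈ 18.1 m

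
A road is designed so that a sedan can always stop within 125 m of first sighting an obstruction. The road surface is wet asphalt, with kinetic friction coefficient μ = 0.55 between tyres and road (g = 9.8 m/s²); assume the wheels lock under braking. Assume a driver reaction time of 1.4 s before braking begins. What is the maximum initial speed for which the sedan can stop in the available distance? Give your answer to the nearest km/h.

a = μg = 0.55 × 9.8 = 5.390 m/s².
Stopping distance: v·t_r + v²/(2a) = 125 with t_r = 1.4 s and a = 5.390 m/s².
So v² + 15.092 v − 1347.50 = 0.
Positive root: v = −a·t_r + √((a·t_r)² + 2a·d) = −7.546 + √(56.942 + 1347.50) = 29.9299 m/s.
29.9299 m/s × 3.6 = 107.748 km/h.

Maximum speed ≈ 108 km/h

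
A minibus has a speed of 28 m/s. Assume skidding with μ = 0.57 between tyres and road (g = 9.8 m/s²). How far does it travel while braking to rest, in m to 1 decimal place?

a = μg = 0.57 × 9.8 = 5.586 m/s².
Braking distance = v²/(2a) = 28.0000² / (2 × 5.586) = 784.000 / 11.172 = 70.175 m.

Braking distance ≈ 70.2 m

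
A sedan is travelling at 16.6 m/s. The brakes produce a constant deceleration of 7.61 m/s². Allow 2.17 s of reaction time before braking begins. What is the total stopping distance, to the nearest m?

Reaction distance = v·t_r = 16.6000 × 2.17 = 36.022 m.
Braking distance = v²/(2a) = 16.6000² / (2 × 7.610) = 275.560 / 15.220 = 18.105 m.
Total = 36.022 + 18.105 = 54.127 m.

Total stopping distance ≈ 54 m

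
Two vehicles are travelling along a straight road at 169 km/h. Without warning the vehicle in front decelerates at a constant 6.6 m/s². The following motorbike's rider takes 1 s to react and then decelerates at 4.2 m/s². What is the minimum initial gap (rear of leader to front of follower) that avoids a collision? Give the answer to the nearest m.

169 km/h ÷ 3.6 = 46.9444 m/s.
Leader travels v²/(2a_L) = 2203.777 / 13.200 = 166.953 m before stopping.
Follower covers v·t_r = 46.9444 × 1 = 46.944 m while reacting, then v²/(2a_F) = 2203.777 / 8.400 = 262.354 m while braking, for a total of 46.944 + 262.354 = 309.298 m.
Since a_F ≤ a_L and the follower starts braking later, the follower is never slower than the leader, so the closest approach is when both have stopped.
Minimum gap = 309.298 − 166.953 = 142.345 m.

Minimum gap ≈ 142 m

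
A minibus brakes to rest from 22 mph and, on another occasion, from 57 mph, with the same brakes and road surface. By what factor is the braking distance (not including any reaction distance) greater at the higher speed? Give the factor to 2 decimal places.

Factor ≈ 6.71

Braking distance d = v²/(2a), so with a fixed, d ∝ v².
Factor = (57/22)² = 2.5909² = 6.7128.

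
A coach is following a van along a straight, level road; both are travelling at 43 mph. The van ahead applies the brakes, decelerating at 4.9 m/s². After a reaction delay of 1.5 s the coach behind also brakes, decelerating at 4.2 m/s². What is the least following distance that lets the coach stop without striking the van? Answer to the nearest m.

43 mph × 0.44704 = 19.2227 m/s.
Leader travels v²/(2a_L) = 369.512 / 9.800 = 37.705 m before stopping.
Follower covers v·t_r = 19.2227 × 1.5 = 28.834 m while reacting, then v²/(2a_F) = 369.512 / 8.400 = 43.990 m while braking, for a total of 28.834 + 43.990 = 72.824 m.
Since a_F ≤ a_L and the follower starts braking later, the follower is never slower than the leader, so the closest approach is when both have stopped.
Minimum gap = 72.824 − 37.705 = 35.119 m.

Minimum gap ≈ 35 m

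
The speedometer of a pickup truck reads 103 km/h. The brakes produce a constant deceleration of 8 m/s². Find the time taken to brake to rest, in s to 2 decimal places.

103 km/h ÷ 3.6 = 28.6111 m/s.
Braking time = v/a = 28.6111 / 8.000 = 3.576 s.

Braking time ≈ 3.58 s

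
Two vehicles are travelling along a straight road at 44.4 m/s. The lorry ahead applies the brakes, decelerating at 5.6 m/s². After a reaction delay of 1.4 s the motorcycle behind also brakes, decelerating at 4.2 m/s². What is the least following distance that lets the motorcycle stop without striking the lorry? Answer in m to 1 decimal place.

Leader travels v²/(2a_L) = 1971.360 / 11.200 = 176.014 m before stopping.
Follower covers v·t_r = 44.4000 × 1.4 = 62.160 m while reacting, then v²/(2a_F) = 1971.360 / 8.400 = 234.686 m while braking, for a total of 62.160 + 234.686 = 296.846 m.
Since a_F ≤ a_L and the follower starts braking later, the follower is never slower than the leader, so the closest approach is when both have stopped.
Minimum gap = 296.846 − 176.014 = 120.832 m.

Minimum gap ≈ 120.8 m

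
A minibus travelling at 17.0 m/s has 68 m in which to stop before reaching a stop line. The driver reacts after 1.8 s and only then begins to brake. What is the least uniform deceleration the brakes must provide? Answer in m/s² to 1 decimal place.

Distance covered during reaction = 17.0000 × 1.8 = 30.600 m.
Distance available for braking: 68 − 30.600 = 37.400 m.
v² = 2a·d ⇒ a = v²/(2d) = 17.0000² / (2 × 37.400) = 289.000 / 74.800 = 3.8636 m/s².

Required deceleration ≈ 3.9 m/s²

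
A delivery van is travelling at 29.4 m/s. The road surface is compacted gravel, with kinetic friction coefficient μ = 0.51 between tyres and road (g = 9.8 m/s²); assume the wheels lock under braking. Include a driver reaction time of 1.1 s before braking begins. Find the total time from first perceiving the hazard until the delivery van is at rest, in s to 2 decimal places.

a = μg = 0.51 × 9.8 = 4.998 m/s².
Braking time = v/a = 29.4000 / 4.998 = 5.882 s.
Total = 1.1 + 5.882 = 6.982 s.

Total time ≈ 6.98 s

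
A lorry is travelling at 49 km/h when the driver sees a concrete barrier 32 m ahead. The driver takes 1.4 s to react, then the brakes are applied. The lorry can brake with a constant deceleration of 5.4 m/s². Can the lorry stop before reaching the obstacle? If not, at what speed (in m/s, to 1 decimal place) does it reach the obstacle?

49 km/h ÷ 3.6 = 13.6111 m/s.
Reaction distance = 13.6111 × 1.4 = 19.056 m.
Braking distance needed to stop: v²/(2a) = 185.262 / 10.800 = 17.154 m, so total needed = 19.056 + 17.154 = 36.210 m > 32 m — it cannot stop.
Distance remaining when braking begins: 32 − 19.056 = 12.944 m.
v² = v₀² − 2a·d = 185.262 − 2 × 5.400 × 12.944 = 45.467 m²/s².
v = √45.467 = 6.743 m/s.

No — it strikes the obstacle at 6.7 m/s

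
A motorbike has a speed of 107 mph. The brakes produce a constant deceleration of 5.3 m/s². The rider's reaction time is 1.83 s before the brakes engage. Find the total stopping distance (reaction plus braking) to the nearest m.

107 mph × 0.44704 = 47.8333 m/s.
Reaction distance = v·t_r = 47.8333 × 1.83 = 87.535 m.
Braking distance = v²/(2a) = 47.8333² / (2 × 5.300) = 2288.025 / 10.600 = 215.851 m.
Total = 87.535 + 215.851 = 303.386 m.

Total stopping distance ≈ 303 m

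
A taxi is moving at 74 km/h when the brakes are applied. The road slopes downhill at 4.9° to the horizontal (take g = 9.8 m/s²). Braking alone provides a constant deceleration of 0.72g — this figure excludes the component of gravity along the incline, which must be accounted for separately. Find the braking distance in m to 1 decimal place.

74 km/h ÷ 3.6 = 20.5556 m/s.
a = 0.72 × 9.8 = 7.056 m/s².
Gravity along the downhill slope reduces the braking deceleration: a_eff = 7.056 − 9.8·sin 4.9° = 7.056 − 0.837 = 6.219 m/s².
Braking distance = v²/(2a) = 20.5556² / (2 × 6.219) = 422.533 / 12.438 = 33.971 m.

Braking distance ≈ 34.0 m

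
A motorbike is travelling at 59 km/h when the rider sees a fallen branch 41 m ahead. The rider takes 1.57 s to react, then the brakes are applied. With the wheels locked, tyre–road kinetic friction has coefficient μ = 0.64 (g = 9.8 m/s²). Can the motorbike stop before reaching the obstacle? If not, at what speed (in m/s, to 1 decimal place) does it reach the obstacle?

59 km/h ÷ 3.6 = 16.3889 m/s.
a = μg = 0.64 × 9.8 = 6.272 m/s².
Reaction distance = 16.3889 × 1.57 = 25.731 m.
Braking distance needed to stop: v²/(2a) = 268.596 / 12.544 = 21.412 m, so total needed = 25.731 + 21.412 = 47.143 m > 41 m — it cannot stop.
Distance remaining when braking begins: 41 − 25.731 = 15.269 m.
v² = v₀² − 2a·d = 268.596 − 2 × 6.272 × 15.269 = 77.062 m²/s².
v = √77.062 = 8.778 m/s.

No — it strikes the obstacle at 8.8 m/s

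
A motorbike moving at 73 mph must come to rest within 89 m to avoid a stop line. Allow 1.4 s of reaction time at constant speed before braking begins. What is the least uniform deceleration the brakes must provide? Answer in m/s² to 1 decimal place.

73 mph × 0.44704 = 32.6339 m/s.
Distance covered during reaction = 32.6339 × 1.4 = 45.687 m.
Distance available for braking: 89 − 45.687 = 43.313 m.
v² = 2a·d ⇒ a = v²/(2d) = 32.6339² / (2 × 43.313) = 1064.971 / 86.626 = 12.2939 m/s².

Required deceleration ≈ 12.3 m/s²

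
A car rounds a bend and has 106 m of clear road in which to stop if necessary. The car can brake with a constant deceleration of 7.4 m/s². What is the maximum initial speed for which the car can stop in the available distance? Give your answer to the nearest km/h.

Maximum speed ≈ 143 km/h

v²/(2a) = d ⇒ v = √(2 × 7.400 × 106) = √1568.80 = 39.6081 m/s.
39.6081 m/s × 3.6 = 142.589 km/h.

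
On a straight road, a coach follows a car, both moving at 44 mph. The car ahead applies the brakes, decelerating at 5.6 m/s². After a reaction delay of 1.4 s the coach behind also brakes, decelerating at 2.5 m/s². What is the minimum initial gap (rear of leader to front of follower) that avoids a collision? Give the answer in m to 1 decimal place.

Minimum gap ≈ 70.4 m

44 mph × 0.44704 = 19.6698 m/s.
Leader travels v²/(2a_L) = 386.901 / 11.200 = 34.545 m before stopping.
Follower covers v·t_r = 19.6698 × 1.4 = 27.538 m while reacting, then v²/(2a_F) = 386.901 / 5.000 = 77.380 m while braking, for a total of 27.538 + 77.380 = 104.918 m.
Since a_F ≤ a_L and the follower starts braking later, the follower is never slower than the leader, so the closest approach is when both have stopped.
Minimum gap = 104.918 − 34.545 = 70.373 m.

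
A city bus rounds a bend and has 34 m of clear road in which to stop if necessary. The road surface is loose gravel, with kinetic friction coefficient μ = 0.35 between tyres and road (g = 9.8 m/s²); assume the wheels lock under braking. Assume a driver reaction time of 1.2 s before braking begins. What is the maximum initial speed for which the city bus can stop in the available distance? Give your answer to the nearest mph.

a = μg = 0.35 × 9.8 = 3.430 m/s².
Stopping distance: v·t_r + v²/(2a) = 34 with t_r = 1.2 s and a = 3.430 m/s².
So v² + 8.232 v − 233.24 = 0.
Positive root: v = −a·t_r + √((a·t_r)² + 2a·d) = −4.116 + √(16.941 + 233.24) = 11.7011 m/s.
11.7011 m/s ÷ 0.44704 = 26.175 mph.

Maximum speed ≈ 26 mph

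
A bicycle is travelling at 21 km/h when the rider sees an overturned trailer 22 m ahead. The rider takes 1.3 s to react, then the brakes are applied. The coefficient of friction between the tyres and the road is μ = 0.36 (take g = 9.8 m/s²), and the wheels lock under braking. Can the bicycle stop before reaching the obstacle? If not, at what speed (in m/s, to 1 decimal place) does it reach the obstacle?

Yes — it stops about 9.6 m short of the obstacle, so it never reaches it

21 km/h ÷ 3.6 = 5.8333 m/s.
a = μg = 0.36 × 9.8 = 3.528 m/s².
Reaction distance = 5.8333 × 1.3 = 7.583 m.
Braking distance = v²/(2a) = 34.027 / 7.056 = 4.822 m.
Total stopping distance = 7.583 + 4.822 = 12.405 m, vs 22 m available — it stops with 22 − 12.405 = 9.595 m to spare.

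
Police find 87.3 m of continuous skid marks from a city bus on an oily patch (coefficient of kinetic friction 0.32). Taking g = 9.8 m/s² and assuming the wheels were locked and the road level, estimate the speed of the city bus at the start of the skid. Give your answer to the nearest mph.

Deceleration a = μg = 0.32 × 9.8 = 3.136 m/s².
v = √(2a·d) = √(2 × 3.136 × 87.3) = √547.546 = 23.3997 m/s.
= 23.3997 ÷ 0.44704 = 52.344 mph.

Initial speed ≈ 52 mph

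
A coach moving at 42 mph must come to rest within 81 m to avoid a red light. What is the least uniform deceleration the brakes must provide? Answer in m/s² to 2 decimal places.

42 mph × 0.44704 = 18.7757 m/s.
v² = 2a·d ⇒ a = v²/(2d) = 18.7757² / (2 × 81.000) = 352.527 / 162.000 = 2.1761 m/s².

Required deceleration ≈ 2.18 m/s²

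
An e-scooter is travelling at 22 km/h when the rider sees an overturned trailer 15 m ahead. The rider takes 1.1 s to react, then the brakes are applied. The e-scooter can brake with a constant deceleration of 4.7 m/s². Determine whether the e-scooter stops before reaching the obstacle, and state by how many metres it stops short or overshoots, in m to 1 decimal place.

22 km/h ÷ 3.6 = 6.1111 m/s.
Reaction distance = 6.1111 × 1.1 = 6.722 m.
Braking distance = v²/(2a) = 37.346 / 9.400 = 3.973 m.
Total stopping distance = 6.722 + 3.973 = 10.695 m, vs 15 m available — it stops with 15 − 10.695 = 4.305 m to spare.

Yes — it stops 4.3 m short of the obstacle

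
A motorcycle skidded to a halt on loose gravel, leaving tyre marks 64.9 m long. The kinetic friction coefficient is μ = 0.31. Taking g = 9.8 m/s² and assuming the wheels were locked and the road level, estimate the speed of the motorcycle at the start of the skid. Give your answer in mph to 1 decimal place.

Deceleration a = μg = 0.31 × 9.8 = 3.038 m/s².
v = √(2a·d) = √(2 × 3.038 × 64.9) = √394.332 = 19.8578 m/s.
= 19.8578 ÷ 0.44704 = 44.421 mph.

Initial speed ≈ 44.4 mph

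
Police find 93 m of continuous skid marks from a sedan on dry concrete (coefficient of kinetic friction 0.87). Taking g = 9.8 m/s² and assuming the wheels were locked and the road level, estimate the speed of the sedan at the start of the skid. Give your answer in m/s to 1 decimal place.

Initial speed ≈ 39.8 m/s

Deceleration a = μg = 0.87 × 9.8 = 8.526 m/s².
v = √(2a·d) = √(2 × 8.526 × 93) = √1585.836 = 39.8226 m/s.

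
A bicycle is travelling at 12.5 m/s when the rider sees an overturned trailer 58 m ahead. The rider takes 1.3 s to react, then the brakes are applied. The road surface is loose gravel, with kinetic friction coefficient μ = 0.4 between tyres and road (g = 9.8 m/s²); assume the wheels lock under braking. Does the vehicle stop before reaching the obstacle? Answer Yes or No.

a = μg = 0.4 × 9.8 = 3.920 m/s².
Reaction distance = 12.5000 × 1.3 = 16.250 m.
Braking distance = v²/(2a) = 156.250 / 7.840 = 19.930 m.
Total stopping distance = 16.250 + 19.930 = 36.180 m, vs 58 m available — it stops with 58 − 36.180 = 21.820 m to spare.

Yes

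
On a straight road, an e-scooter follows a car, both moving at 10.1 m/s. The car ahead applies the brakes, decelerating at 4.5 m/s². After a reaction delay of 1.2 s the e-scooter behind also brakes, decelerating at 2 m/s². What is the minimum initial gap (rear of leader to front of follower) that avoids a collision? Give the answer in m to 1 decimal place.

Minimum gap ≈ 26.3 m

Leader travels v²/(2a_L) = 102.010 / 9.000 = 11.334 m before stopping.
Follower covers v·t_r = 10.1000 × 1.2 = 12.120 m while reacting, then v²/(2a_F) = 102.010 / 4.000 = 25.503 m while braking, for a total of 12.120 + 25.503 = 37.623 m.
Since a_F ≤ a_L and the follower starts braking later, the follower is never slower than the leader, so the closest approach is when both have stopped.
Minimum gap = 37.623 − 11.334 = 26.289 m.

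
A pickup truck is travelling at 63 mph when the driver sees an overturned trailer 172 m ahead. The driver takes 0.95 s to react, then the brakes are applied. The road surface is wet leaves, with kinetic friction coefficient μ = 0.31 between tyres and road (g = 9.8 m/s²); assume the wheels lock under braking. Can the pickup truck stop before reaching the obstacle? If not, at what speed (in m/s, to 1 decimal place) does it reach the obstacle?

Yes — it stops about 14.7 m short of the obstacle, so it never reaches it

63 mph × 0.44704 = 28.1635 m/s.
a = μg = 0.31 × 9.8 = 3.038 m/s².
Reaction distance = 28.1635 × 0.95 = 26.755 m.
Braking distance = v²/(2a) = 793.183 / 6.076 = 130.544 m.
Total stopping distance = 26.755 + 130.544 = 157.299 m, vs 172 m available — it stops with 172 − 157.299 = 14.701 m to spare.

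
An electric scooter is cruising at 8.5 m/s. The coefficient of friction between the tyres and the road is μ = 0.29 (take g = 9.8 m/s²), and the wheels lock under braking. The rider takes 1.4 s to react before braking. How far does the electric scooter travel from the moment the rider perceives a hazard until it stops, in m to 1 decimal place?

a = μg = 0.29 × 9.8 = 2.842 m/s².
Reaction distance = v·t_r = 8.5000 × 1.4 = 11.900 m.
Braking distance = v²/(2a) = 8.5000² / (2 × 2.842) = 72.250 / 5.684 = 12.711 m.
Total = 11.900 + 12.711 = 24.611 m.

Total stopping distance ≈ 24.6 m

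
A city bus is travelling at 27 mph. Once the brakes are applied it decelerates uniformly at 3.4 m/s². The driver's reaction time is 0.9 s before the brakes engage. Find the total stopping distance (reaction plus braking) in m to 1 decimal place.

27 mph × 0.44704 = 12.0701 m/s.
Reaction distance = v·t_r = 12.0701 × 0.9 = 10.863 m.
Braking distance = v²/(2a) = 12.0701² / (2 × 3.400) = 145.687 / 6.800 = 21.425 m.
Total = 10.863 + 21.425 = 32.288 m.

Total stopping distance ≈ 32.3 m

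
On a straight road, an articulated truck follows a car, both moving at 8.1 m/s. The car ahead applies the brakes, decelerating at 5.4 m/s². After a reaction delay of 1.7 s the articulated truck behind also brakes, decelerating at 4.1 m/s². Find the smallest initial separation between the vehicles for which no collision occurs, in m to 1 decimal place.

Leader travels v²/(2a_L) = 65.610 / 10.800 = 6.075 m before stopping.
Follower covers v·t_r = 8.1000 × 1.7 = 13.770 m while reacting, then v²/(2a_F) = 65.610 / 8.200 = 8.001 m while braking, for a total of 13.770 + 8.001 = 21.771 m.
Since a_F ≤ a_L and the follower starts braking later, the follower is never slower than the leader, so the closest approach is when both have stopped.
Minimum gap = 21.771 − 6.075 = 15.696 m.

Minimum gap ≈ 15.7 m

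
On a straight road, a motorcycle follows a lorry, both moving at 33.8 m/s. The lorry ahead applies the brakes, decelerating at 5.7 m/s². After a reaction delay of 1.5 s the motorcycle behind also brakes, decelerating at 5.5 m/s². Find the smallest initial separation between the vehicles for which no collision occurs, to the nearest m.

Leader travels v²/(2a_L) = 1142.440 / 11.400 = 100.214 m before stopping.
Follower covers v·t_r = 33.8000 × 1.5 = 50.700 m while reacting, then v²/(2a_F) = 1142.440 / 11.000 = 103.858 m while braking, for a total of 50.700 + 103.858 = 154.558 m.
Since a_F ≤ a_L and the follower starts braking later, the follower is never slower than the leader, so the closest approach is when both have stopped.
Minimum gap = 154.558 − 100.214 = 54.344 m.

Minimum gap ≈ 54 m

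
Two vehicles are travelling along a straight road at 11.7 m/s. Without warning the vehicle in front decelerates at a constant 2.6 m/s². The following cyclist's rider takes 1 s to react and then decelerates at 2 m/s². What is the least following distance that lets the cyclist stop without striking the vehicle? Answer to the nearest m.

Leader travels v²/(2a_L) = 136.890 / 5.200 = 26.325 m before stopping.
Follower covers v·t_r = 11.7000 × 1 = 11.700 m while reacting, then v²/(2a_F) = 136.890 / 4.000 = 34.222 m while braking, for a total of 11.700 + 34.222 = 45.922 m.
Since a_F ≤ a_L and the follower starts braking later, the follower is never slower than the leader, so the closest approach is when both have stopped.
Minimum gap = 45.922 − 26.325 = 19.597 m.

Minimum gap ≈ 20 m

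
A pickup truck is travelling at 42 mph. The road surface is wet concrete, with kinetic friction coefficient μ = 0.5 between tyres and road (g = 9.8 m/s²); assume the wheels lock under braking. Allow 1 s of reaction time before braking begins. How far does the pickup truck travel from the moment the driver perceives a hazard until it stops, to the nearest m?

Total stopping distance ≈ 55 m

42 mph × 0.44704 = 18.7757 m/s.
a = μg = 0.5 × 9.8 = 4.900 m/s².
Reaction distance = v·t_r = 18.7757 × 1 = 18.776 m.
Braking distance = v²/(2a) = 18.7757² / (2 × 4.900) = 352.527 / 9.800 = 35.972 m.
Total = 18.776 + 35.972 = 54.748 m.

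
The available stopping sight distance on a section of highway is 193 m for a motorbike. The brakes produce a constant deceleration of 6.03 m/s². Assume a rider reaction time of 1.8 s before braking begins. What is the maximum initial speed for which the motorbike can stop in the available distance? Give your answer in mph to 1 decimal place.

Maximum speed ≈ 86.3 mph

Stopping distance: v·t_r + v²/(2a) = 193 with t_r = 1.8 s and a = 6.030 m/s².
So v² + 21.708 v − 2327.58 = 0.
Positive root: v = −a·t_r + √((a·t_r)² + 2a·d) = −10.854 + √(117.809 + 2327.58) = 38.5969 m/s.
38.5969 m/s ÷ 0.44704 = 86.339 mph.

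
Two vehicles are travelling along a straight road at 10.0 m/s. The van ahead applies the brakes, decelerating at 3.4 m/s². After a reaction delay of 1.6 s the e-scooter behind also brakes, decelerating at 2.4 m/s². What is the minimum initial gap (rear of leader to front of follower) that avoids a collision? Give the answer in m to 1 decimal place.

Leader travels v²/(2a_L) = 100.000 / 6.800 = 14.706 m before stopping.
Follower covers v·t_r = 10.0000 × 1.6 = 16.000 m while reacting, then v²/(2a_F) = 100.000 / 4.800 = 20.833 m while braking, for a total of 16.000 + 20.833 = 36.833 m.
Since a_F ≤ a_L and the follower starts braking later, the follower is never slower than the leader, so the closest approach is when both have stopped.
Minimum gap = 36.833 − 14.706 = 22.127 m.

Minimum gap ≈ 22.1 m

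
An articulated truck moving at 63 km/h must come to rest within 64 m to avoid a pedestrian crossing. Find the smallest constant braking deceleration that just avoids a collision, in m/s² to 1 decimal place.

Required deceleration ≈ 2.4 m/s²

63 km/h ÷ 3.6 = 17.5000 m/s.
v² = 2a·d ⇒ a = v²/(2d) = 17.5000² / (2 × 64.000) = 306.250 / 128.000 = 2.3926 m/s².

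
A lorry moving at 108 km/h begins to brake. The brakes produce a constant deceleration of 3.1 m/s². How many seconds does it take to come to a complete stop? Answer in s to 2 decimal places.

108 km/h ÷ 3.6 = 30.0000 m/s.
Braking time = v/a = 30.0000 / 3.100 = 9.677 s.

Braking time ≈ 9.68 s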